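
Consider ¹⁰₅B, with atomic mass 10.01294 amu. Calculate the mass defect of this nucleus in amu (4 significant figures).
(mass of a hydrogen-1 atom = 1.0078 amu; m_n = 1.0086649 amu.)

Total constituent mass: 5 × 1.0078 + 5 × 1.0086649 = 10.0823245 amu
The mass defect is 10.0823245 − 10.01294 = 0.0693845 amu.

0.06938 amu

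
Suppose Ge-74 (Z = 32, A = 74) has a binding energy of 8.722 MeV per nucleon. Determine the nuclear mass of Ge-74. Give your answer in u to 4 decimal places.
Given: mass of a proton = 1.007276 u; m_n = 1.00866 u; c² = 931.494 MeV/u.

Total binding energy = 74 × 8.722 = 645.428 MeV
Mass defect = 645.428 MeV / (931.494 MeV/u) = 0.692895 u
Constituent mass = 32(1.007276) + 42(1.00866) = 74.596552 u
Nuclear mass = 74.596552 − 0.692895 = 73.903657 u ≈ 73.9037 u (to 4 decimal places)

73.9037 u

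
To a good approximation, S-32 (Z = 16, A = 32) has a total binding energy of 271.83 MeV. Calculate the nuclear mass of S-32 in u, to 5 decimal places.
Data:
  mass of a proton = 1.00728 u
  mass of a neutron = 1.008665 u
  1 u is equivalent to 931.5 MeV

Mass defect = 271.83 MeV / (931.5 MeV/u) = 0.2918196 u
Constituent mass = 16(1.00728) + 16(1.008665) = 32.255120 u
Nuclear mass = 32.255120 − 0.2918196 = 31.9633004 u ≈ 31.96330 u (to 5 decimal places)

31.96330 u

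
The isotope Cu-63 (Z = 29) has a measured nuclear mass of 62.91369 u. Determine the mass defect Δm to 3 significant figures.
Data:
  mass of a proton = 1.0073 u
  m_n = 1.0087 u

Σm = 29·m_p + 34·m_n = 29.2117 + 34.2958 = 63.5075 u
Mass defect Δm = 63.5075 − 62.91369 = 0.59381 u

0.594 u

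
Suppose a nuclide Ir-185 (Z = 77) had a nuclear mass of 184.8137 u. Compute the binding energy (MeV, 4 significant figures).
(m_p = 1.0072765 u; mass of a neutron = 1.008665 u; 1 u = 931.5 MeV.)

With 77 protons and 108 neutrons (A = 185):
Total constituent mass: 77 × 1.0072765 + 108 × 1.008665 = 186.4961105 u
The mass defect is 186.4961105 − 184.8137 = 1.6824105 u.
E_B = 1.6824105 × 931.5 = 1567.17 MeV

1567 MeV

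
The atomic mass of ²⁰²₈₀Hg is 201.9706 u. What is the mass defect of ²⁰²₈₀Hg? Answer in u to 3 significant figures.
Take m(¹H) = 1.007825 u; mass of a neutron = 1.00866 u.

1.71 u

With 80 protons and 122 neutrons (A = 202):
Mass of separated nucleons = 80(1.007825) + 122(1.00866) = 80.626000 + 123.05652 = 203.682520 u
The mass defect is 203.682520 − 201.9706 = 1.711920 u.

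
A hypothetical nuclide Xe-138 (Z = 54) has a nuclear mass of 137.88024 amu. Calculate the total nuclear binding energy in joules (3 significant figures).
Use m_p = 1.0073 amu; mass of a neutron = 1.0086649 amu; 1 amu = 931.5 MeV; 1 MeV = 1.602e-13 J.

1.85e-10 J

With 54 protons and 84 neutrons (A = 138):
Total constituent mass: 54 × 1.0073 + 84 × 1.0086649 = 139.1220516 amu
The mass defect is 139.1220516 − 137.88024 = 1.2418116 amu.
Converting to energy: 1.2418116 amu × 931.5 MeV/amu = 1156.75 MeV
In joules: 1156.75 MeV × 1.602e-13 J/MeV = 1.8531e-10 J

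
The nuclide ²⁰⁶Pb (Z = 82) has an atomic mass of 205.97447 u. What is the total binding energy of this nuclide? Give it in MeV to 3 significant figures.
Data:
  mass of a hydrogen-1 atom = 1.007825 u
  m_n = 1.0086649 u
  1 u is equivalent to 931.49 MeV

Mass of separated nucleons = 82(1.007825) + 124(1.0086649) = 82.641650 + 125.0744476 = 207.7160976 u
Δm = 207.7160976 − 205.97447 = 1.7416276 u
E_B = 1.7416276 × 931.49 = 1622.31 MeV

1620 MeV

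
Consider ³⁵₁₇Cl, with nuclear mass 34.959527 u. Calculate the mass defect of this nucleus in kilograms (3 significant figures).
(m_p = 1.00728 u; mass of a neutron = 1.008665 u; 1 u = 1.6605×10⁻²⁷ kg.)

5.32e-28 kg

The nucleus contains 17 protons and 35 − 17 = 18 neutrons.
Mass of separated nucleons = 17(1.00728) + 18(1.008665) = 17.12376 + 18.155970 = 35.279730 u
Δm = 35.279730 − 34.959527 = 0.320203 u
In SI units: 0.320203 u × 1.6605×10⁻²⁷ kg/u = 5.3170e-28 kg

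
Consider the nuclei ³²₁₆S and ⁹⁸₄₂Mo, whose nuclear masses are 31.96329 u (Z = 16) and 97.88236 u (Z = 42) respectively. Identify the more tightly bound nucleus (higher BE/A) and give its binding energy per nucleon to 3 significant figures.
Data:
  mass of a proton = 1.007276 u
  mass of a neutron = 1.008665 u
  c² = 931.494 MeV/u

⁹⁸₄₂Mo; 8.64 MeV/nucleon

³²₁₆S: Σm = 16(1.007276) + 16(1.008665) = 32.255056 u; Δm = 0.291766 u; E_B = 271.78 MeV; E_B/A = 8.493 MeV
⁹⁸₄₂Mo: Σm = 42(1.007276) + 56(1.008665) = 98.790832 u; Δm = 0.908472 u; E_B = 846.24 MeV; E_B/A = 8.635 MeV
⁹⁸₄₂Mo has the higher binding energy per nucleon, so it is the more tightly bound nucleus.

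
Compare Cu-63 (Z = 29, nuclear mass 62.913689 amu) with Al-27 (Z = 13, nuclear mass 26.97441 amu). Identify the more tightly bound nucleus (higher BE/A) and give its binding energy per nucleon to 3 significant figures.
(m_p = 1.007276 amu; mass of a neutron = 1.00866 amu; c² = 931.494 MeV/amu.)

Cu-63; 8.75 MeV/nucleon

Cu-63: Σm = 29(1.007276) + 34(1.00866) = 63.505444 amu; Δm = 0.591755 amu; E_B = 551.216 MeV; E_B/A = 8.749 MeV
Al-27: Σm = 13(1.007276) + 14(1.00866) = 27.215828 amu; Δm = 0.241418 amu; E_B = 224.88 MeV; E_B/A = 8.329 MeV
Cu-63 has the higher binding energy per nucleon, so it is the more tightly bound nucleus.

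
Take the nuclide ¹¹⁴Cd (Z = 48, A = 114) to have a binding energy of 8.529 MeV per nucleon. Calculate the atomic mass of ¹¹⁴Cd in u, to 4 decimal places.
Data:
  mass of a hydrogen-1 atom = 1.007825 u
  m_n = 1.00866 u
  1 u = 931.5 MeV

113.9034 u

Total binding energy = 114 × 8.529 = 972.306 MeV
Mass defect = 972.306 MeV / (931.5 MeV/u) = 1.043807 u
Constituent mass = 48(1.007825) + 66(1.00866) = 114.947160 u
Atomic mass = 114.947160 − 1.043807 = 113.903353 u ≈ 113.9034 u (to 4 decimal places)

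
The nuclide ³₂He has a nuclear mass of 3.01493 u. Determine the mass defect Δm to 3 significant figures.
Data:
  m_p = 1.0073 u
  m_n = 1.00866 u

0.00833 u

Σm = 2·m_p + 1·m_n = 2.0146 + 1.00866 = 3.02326 u
Δm = 3.02326 − 3.01493 = 0.00833 u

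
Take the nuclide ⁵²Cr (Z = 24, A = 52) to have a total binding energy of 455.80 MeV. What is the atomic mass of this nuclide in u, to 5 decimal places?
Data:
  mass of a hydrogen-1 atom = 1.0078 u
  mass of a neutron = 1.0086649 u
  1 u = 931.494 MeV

Mass defect = 455.80 MeV / (931.494 MeV/u) = 0.4893215 u
Constituent mass = 24(1.0078) + 28(1.0086649) = 52.4298172 u
Atomic mass = 52.4298172 − 0.4893215 = 51.9404957 u ≈ 51.94050 u (to 5 decimal places)

51.94050 u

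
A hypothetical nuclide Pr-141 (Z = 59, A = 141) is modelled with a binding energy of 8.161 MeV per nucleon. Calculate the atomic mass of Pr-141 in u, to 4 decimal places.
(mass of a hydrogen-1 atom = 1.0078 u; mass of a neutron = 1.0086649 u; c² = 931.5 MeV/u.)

Total binding energy = 141 × 8.161 = 1150.701 MeV
Mass defect = 1150.701 MeV / (931.5 MeV/u) = 1.235320 u
Constituent mass = 59(1.0078) + 82(1.0086649) = 142.1707218 u
Atomic mass = 142.1707218 − 1.235320 = 140.9354018 u ≈ 140.9354 u (to 4 decimal places)

140.9354 u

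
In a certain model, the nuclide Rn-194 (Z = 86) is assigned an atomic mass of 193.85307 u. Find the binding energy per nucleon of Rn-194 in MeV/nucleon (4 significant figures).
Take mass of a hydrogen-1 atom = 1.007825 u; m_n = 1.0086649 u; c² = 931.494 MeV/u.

Z = 86, so N = A − Z = 194 − 86 = 108.
Total constituent mass: 86 × 1.007825 + 108 × 1.0086649 = 195.6087592 u
Δm = 195.6087592 − 193.85307 = 1.7556892 u
Converting to energy: 1.7556892 u × 931.494 MeV/u = 1635.41 MeV
Per nucleon: 1635.41 / 194 = 8.430 MeV

8.430 MeV/nucleon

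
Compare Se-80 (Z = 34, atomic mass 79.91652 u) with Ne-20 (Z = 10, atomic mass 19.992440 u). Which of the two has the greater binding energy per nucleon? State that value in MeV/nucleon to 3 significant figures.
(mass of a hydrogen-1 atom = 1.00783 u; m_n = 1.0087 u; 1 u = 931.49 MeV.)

Se-80; 8.73 MeV/nucleon

Se-80: Σm = 34(1.00783) + 46(1.0087) = 80.66642 u; Δm = 0.74990 u; E_B = 698.52 MeV; E_B/A = 8.732 MeV
Ne-20: Σm = 10(1.00783) + 10(1.0087) = 20.16530 u; Δm = 0.172860 u; E_B = 161.02 MeV; E_B/A = 8.051 MeV
Se-80 has the higher binding energy per nucleon, so it is the more tightly bound nucleus.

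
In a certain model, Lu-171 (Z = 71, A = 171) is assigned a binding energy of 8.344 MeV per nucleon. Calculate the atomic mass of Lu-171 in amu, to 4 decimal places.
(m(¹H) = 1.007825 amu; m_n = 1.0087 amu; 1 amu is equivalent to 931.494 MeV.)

Total binding energy = 171 × 8.344 = 1426.824 MeV
Mass defect = 1426.824 MeV / (931.494 MeV/amu) = 1.531759 amu
Constituent mass = 71(1.007825) + 100(1.0087) = 172.425575 amu
Atomic mass = 172.425575 − 1.531759 = 170.893816 amu ≈ 170.8938 amu (to 4 decimal places)

170.8938 amu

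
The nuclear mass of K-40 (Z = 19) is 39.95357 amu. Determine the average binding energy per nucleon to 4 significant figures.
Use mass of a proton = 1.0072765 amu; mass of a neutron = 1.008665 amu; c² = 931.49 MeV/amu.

Mass of separated nucleons = 19(1.0072765) + 21(1.008665) = 19.1382535 + 21.181965 = 40.3202185 amu
Δm = 40.3202185 − 39.95357 = 0.3666485 amu
Converting to energy: 0.3666485 amu × 931.49 MeV/amu = 341.529 MeV
BE/A = 341.529 MeV / 40 = 8.538 MeV/nucleon

8.538 MeV/nucleon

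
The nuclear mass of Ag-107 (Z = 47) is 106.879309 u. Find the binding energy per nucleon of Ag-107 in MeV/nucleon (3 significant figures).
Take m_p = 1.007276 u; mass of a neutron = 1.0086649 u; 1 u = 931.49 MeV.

The nucleus contains 47 protons and 107 − 47 = 60 neutrons.
Σm = 47·m_p + 60·m_n = 47.341972 + 60.5198940 = 107.8618660 u
Δm = 107.8618660 − 106.879309 = 0.9825570 u
Converting to energy: 0.9825570 u × 931.49 MeV/u = 915.242 MeV
BE/A = 915.242 MeV / 107 = 8.554 MeV/nucleon

8.55 MeV/nucleon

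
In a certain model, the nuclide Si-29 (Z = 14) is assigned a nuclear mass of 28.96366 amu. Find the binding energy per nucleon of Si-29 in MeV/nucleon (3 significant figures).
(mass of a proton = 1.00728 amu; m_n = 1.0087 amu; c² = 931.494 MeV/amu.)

Mass of separated nucleons = 14(1.00728) + 15(1.0087) = 14.10192 + 15.1305 = 29.23242 amu
Mass defect Δm = 29.23242 − 28.96366 = 0.26876 amu
E_B = 0.26876 × 931.494 = 250.348 MeV
Per nucleon: 250.348 / 29 = 8.633 MeV

8.63 MeV/nucleon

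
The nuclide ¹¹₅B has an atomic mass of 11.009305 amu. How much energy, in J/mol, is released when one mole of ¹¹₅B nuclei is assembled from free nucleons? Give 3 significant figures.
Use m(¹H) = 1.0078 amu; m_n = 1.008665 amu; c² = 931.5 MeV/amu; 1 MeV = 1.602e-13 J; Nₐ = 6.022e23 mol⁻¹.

7.34e+12 J/mol

Mass of separated nucleons = 5(1.0078) + 6(1.008665) = 5.0390 + 6.051990 = 11.090990 amu
The mass defect is 11.090990 − 11.009305 = 0.081685 amu.
Converting to energy: 0.081685 amu × 931.5 MeV/amu = 76.0896 MeV
Per nucleus in joules: 76.0896 MeV × 1.602e-13 J/MeV = 1.2190e-11 J
Per mole: 1.2190e-11 J × 6.022e23 mol⁻¹ = 7.3408e+12 J/mol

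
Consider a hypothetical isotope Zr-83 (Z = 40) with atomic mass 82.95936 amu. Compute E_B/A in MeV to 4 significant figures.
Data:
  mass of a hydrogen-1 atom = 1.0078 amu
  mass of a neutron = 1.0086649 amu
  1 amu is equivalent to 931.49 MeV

Z = 40, so N = A − Z = 83 − 40 = 43.
Mass of separated nucleons = 40(1.0078) + 43(1.0086649) = 40.3120 + 43.3725907 = 83.6845907 amu
The mass defect is 83.6845907 − 82.95936 = 0.7252307 amu.
Binding energy = Δm·c² = 0.7252307 × 931.49 MeV/amu = 675.545 MeV
BE/A = 675.545 MeV / 83 = 8.139 MeV/nucleon

8.139 MeV/nucleon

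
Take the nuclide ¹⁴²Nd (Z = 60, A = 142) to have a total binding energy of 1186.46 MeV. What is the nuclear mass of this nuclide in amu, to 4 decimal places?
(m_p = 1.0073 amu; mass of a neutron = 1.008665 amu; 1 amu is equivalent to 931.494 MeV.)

Mass defect = 1186.46 MeV / (931.494 MeV/amu) = 1.273717 amu
Constituent mass = 60(1.0073) + 82(1.008665) = 143.148530 amu
Nuclear mass = 143.148530 − 1.273717 = 141.874813 amu ≈ 141.8748 amu (to 4 decimal places)

141.8748 amu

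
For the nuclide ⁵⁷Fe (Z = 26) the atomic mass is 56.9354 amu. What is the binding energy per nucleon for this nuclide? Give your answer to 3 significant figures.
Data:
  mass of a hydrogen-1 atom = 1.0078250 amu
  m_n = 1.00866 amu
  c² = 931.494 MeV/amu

8.77 MeV/nucleon

Mass of separated nucleons = 26(1.0078250) + 31(1.00866) = 26.2034500 + 31.26846 = 57.4719100 amu
The mass defect is 57.4719100 − 56.9354 = 0.5365100 amu.
E_B = 0.5365100 × 931.494 = 499.756 MeV
Dividing by A = 57 gives 8.768 MeV per nucleon.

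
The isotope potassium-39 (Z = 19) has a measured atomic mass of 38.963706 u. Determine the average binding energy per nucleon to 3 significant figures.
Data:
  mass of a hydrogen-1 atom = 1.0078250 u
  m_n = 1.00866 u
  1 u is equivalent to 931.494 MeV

Σm = 19·m(¹H) + 20·m_n = 19.1486750 + 20.17320 = 39.3218750 u
The mass defect is 39.3218750 − 38.963706 = 0.3581690 u.
Binding energy = Δm·c² = 0.3581690 × 931.494 MeV/u = 333.632 MeV
Per nucleon: 333.632 / 39 = 8.5547 MeV

8.55 MeV/nucleon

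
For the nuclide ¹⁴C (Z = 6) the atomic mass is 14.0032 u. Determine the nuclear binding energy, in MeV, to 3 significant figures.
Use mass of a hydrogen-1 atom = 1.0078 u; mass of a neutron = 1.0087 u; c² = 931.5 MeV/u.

Σm = 6·m(¹H) + 8·m_n = 6.0468 + 8.0696 = 14.1164 u
The mass defect is 14.1164 − 14.0032 = 0.1132 u.
Binding energy = Δm·c² = 0.1132 × 931.5 MeV/u = 105.446 MeV

105 MeV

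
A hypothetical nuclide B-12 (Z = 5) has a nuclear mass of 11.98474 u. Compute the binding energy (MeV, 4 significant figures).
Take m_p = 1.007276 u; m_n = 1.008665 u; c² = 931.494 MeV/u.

104.6 MeV

The nucleus contains 5 protons and 12 − 5 = 7 neutrons.
Total constituent mass: 5 × 1.007276 + 7 × 1.008665 = 12.097035 u
Mass defect Δm = 12.097035 − 11.98474 = 0.112295 u
Converting to energy: 0.112295 u × 931.494 MeV/u = 104.602 MeV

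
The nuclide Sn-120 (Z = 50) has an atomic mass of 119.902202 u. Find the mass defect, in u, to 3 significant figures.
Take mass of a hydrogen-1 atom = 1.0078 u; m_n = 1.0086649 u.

Z = 50, so N = A − Z = 120 − 50 = 70.
Total constituent mass: 50 × 1.0078 + 70 × 1.0086649 = 120.9965430 u
Mass defect Δm = 120.9965430 − 119.902202 = 1.0943410 u

1.09 u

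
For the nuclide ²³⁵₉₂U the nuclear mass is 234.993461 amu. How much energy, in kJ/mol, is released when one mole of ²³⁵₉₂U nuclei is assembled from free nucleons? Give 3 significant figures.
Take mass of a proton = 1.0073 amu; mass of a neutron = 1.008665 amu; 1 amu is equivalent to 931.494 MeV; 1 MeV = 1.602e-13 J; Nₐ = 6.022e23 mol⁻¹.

The nucleus contains 92 protons and 235 − 92 = 143 neutrons.
Mass of separated nucleons = 92(1.0073) + 143(1.008665) = 92.6716 + 144.239095 = 236.910695 amu
Mass defect Δm = 236.910695 − 234.993461 = 1.917234 amu
Converting to energy: 1.917234 amu × 931.494 MeV/amu = 1785.89 MeV
Per nucleus in joules: 1785.89 MeV × 1.602e-13 J/MeV = 2.8610e-10 J
Per mole: 2.8610e-10 J × 6.022e23 mol⁻¹ = 1.7229e+14 J/mol

1.72e+11 kJ/mol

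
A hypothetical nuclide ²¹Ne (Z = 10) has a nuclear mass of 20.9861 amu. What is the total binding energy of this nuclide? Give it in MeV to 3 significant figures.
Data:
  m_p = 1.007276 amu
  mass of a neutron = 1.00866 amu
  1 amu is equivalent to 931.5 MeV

169 MeV

The nucleus contains 10 protons and 21 − 10 = 11 neutrons.
Mass of separated nucleons = 10(1.007276) + 11(1.00866) = 10.072760 + 11.09526 = 21.168020 amu
The mass defect is 21.168020 − 20.9861 = 0.181920 amu.
E_B = 0.181920 × 931.5 = 169.458 MeV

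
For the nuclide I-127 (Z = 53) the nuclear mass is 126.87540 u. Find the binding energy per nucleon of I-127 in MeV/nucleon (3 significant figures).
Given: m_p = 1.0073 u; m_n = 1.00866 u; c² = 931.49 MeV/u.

Total constituent mass: 53 × 1.0073 + 74 × 1.00866 = 128.02774 u
The mass defect is 128.02774 − 126.87540 = 1.15234 u.
Binding energy = Δm·c² = 1.15234 × 931.49 MeV/u = 1073.39 MeV
BE/A = 1073.39 MeV / 127 = 8.452 MeV/nucleon

8.45 MeV/nucleon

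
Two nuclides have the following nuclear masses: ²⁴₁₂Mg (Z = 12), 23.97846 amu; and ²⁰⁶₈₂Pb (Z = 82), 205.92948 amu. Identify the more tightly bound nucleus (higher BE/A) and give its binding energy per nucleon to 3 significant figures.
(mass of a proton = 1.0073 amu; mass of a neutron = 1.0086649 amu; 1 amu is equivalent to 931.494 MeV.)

²⁴₁₂Mg; 8.27 MeV/nucleon

²⁴₁₂Mg: Σm = 12(1.0073) + 12(1.0086649) = 24.1915788 amu; Δm = 0.2131188 amu; E_B = 198.52 MeV; E_B/A = 8.272 MeV
²⁰⁶₈₂Pb: Σm = 82(1.0073) + 124(1.0086649) = 207.6730476 amu; Δm = 1.7435676 amu; E_B = 1624.1 MeV; E_B/A = 7.884 MeV
²⁴₁₂Mg has the higher binding energy per nucleon, so it is the more tightly bound nucleus.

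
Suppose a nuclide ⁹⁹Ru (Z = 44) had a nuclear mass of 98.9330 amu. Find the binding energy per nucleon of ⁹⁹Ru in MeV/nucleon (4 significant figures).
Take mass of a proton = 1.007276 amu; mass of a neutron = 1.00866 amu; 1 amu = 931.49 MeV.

Total constituent mass: 44 × 1.007276 + 55 × 1.00866 = 99.796444 amu
Mass defect Δm = 99.796444 − 98.9330 = 0.863444 amu
E_B = 0.863444 × 931.49 = 804.289 MeV
BE/A = 804.289 MeV / 99 = 8.124 MeV/nucleon

8.124 MeV/nucleon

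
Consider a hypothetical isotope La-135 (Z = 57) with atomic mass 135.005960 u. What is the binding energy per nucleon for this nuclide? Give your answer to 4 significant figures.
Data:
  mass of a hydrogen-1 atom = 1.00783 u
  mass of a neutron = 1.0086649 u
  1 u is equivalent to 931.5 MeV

7.702 MeV/nucleon

With 57 protons and 78 neutrons (A = 135):
Σm = 57·m(¹H) + 78·m_n = 57.44631 + 78.6758622 = 136.1221722 u
The mass defect is 136.1221722 − 135.005960 = 1.1162122 u.
Converting to energy: 1.1162122 u × 931.5 MeV/u = 1039.75 MeV
Dividing by A = 135 gives 7.702 MeV per nucleon.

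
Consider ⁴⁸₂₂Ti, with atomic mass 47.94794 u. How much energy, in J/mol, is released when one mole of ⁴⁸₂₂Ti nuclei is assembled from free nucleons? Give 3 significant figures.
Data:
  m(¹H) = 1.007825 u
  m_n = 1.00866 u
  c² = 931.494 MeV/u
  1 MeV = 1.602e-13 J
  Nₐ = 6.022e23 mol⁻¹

Σm = 22·m(¹H) + 26·m_n = 22.172150 + 26.22516 = 48.397310 u
Δm = 48.397310 − 47.94794 = 0.449370 u
E_B = 0.449370 × 931.494 = 418.585 MeV
Per nucleus in joules: 418.585 MeV × 1.602e-13 J/MeV = 6.7057e-11 J
Per mole: 6.7057e-11 J × 6.022e23 mol⁻¹ = 4.0382e+13 J/mol

4.04e+13 J/mol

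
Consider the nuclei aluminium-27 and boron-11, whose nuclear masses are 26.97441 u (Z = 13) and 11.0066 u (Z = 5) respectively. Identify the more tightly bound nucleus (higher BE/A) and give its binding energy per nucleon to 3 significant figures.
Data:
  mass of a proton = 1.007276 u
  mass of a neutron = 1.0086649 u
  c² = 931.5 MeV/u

aluminium-27: Σm = 13(1.007276) + 14(1.0086649) = 27.2158966 u; Δm = 0.2414866 u; E_B = 224.94 MeV; E_B/A = 8.331 MeV
boron-11: Σm = 5(1.007276) + 6(1.0086649) = 11.0883694 u; Δm = 0.0817694 u; E_B = 76.168 MeV; E_B/A = 6.924 MeV
aluminium-27 has the higher binding energy per nucleon, so it is the more tightly bound nucleus.

aluminium-27; 8.33 MeV/nucleon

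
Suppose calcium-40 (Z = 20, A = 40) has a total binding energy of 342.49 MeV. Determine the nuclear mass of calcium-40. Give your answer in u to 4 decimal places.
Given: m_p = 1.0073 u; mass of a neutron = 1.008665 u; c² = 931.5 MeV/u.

Mass defect = 342.49 MeV / (931.5 MeV/u) = 0.367676 u
Constituent mass = 20(1.0073) + 20(1.008665) = 40.319300 u
Nuclear mass = 40.319300 − 0.367676 = 39.951624 u ≈ 39.9516 u (to 4 decimal places)

39.9516 u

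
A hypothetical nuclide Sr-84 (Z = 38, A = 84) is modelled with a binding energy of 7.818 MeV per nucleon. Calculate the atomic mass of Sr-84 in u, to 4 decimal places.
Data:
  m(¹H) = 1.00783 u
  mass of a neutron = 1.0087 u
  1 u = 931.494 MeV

83.9927 u

Total binding energy = 84 × 7.818 = 656.712 MeV
Mass defect = 656.712 MeV / (931.494 MeV/u) = 0.705009 u
Constituent mass = 38(1.00783) + 46(1.0087) = 84.69774 u
Atomic mass = 84.69774 − 0.705009 = 83.992731 u ≈ 83.9927 u (to 4 decimal places)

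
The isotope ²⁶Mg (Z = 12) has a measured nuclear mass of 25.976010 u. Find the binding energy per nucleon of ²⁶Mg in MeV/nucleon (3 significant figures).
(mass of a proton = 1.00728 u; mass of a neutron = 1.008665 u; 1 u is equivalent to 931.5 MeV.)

Mass of separated nucleons = 12(1.00728) + 14(1.008665) = 12.08736 + 14.121310 = 26.208670 u
Δm = 26.208670 − 25.976010 = 0.232660 u
Binding energy = Δm·c² = 0.232660 × 931.5 MeV/u = 216.7228 MeV
BE/A = 216.7228 MeV / 26 = 8.335 MeV/nucleon

8.34 MeV/nucleon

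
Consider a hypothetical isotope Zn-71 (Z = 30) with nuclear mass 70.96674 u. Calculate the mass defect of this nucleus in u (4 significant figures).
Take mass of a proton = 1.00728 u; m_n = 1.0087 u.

With 30 protons and 41 neutrons (A = 71):
Total constituent mass: 30 × 1.00728 + 41 × 1.0087 = 71.57510 u
Δm = 71.57510 − 70.96674 = 0.60836 u

0.6084 u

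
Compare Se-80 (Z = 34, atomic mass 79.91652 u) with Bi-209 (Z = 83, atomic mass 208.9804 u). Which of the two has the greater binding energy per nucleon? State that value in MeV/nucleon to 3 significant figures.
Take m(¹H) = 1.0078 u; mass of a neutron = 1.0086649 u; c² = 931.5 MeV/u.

Se-80: Σm = 34(1.0078) + 46(1.0086649) = 80.6637854 u; Δm = 0.7472654 u; E_B = 696.08 MeV; E_B/A = 8.701 MeV
Bi-209: Σm = 83(1.0078) + 126(1.0086649) = 210.7391774 u; Δm = 1.7587774 u; E_B = 1638.3 MeV; E_B/A = 7.839 MeV
Se-80 has the higher binding energy per nucleon, so it is the more tightly bound nucleus.

Se-80; 8.70 MeV/nucleon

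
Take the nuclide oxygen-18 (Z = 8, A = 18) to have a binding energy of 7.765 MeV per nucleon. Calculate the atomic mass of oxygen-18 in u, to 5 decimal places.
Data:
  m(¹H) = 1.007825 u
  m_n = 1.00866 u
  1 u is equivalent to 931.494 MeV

17.99915 u

Total binding energy = 18 × 7.765 = 139.770 MeV
Mass defect = 139.770 MeV / (931.494 MeV/u) = 0.1500493 u
Constituent mass = 8(1.007825) + 10(1.00866) = 18.149200 u
Atomic mass = 18.149200 − 0.1500493 = 17.9991507 u ≈ 17.99915 u (to 5 decimal places)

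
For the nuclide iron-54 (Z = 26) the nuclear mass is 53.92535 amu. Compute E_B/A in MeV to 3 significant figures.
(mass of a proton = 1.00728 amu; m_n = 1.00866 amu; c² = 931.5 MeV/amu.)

With 26 protons and 28 neutrons (A = 54):
Mass of separated nucleons = 26(1.00728) + 28(1.00866) = 26.18928 + 28.24248 = 54.43176 amu
Δm = 54.43176 − 53.92535 = 0.50641 amu
Binding energy = Δm·c² = 0.50641 × 931.5 MeV/amu = 471.721 MeV
BE/A = 471.721 MeV / 54 = 8.736 MeV/nucleon

8.74 MeV/nucleon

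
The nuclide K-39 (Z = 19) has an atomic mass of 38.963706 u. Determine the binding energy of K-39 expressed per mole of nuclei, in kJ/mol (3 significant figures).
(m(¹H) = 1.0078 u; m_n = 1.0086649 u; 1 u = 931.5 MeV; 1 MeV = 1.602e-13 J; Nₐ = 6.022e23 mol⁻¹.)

3.22e+10 kJ/mol

The nucleus contains 19 protons and 39 − 19 = 20 neutrons.
Mass of separated nucleons = 19(1.0078) + 20(1.0086649) = 19.1482 + 20.1732980 = 39.3214980 u
Δm = 39.3214980 − 38.963706 = 0.3577920 u
Binding energy = Δm·c² = 0.3577920 × 931.5 MeV/u = 333.283 MeV
Per nucleus in joules: 333.283 MeV × 1.602e-13 J/MeV = 5.3392e-11 J
Per mole: 5.3392e-11 J × 6.022e23 mol⁻¹ = 3.2153e+13 J/mol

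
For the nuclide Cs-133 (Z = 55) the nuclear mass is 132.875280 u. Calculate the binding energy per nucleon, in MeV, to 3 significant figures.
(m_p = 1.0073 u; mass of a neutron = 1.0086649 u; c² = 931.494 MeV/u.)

Σm = 55·m_p + 78·m_n = 55.4015 + 78.6758622 = 134.0773622 u
Mass defect Δm = 134.0773622 − 132.875280 = 1.2020822 u
Converting to energy: 1.2020822 u × 931.494 MeV/u = 1119.73 MeV
Per nucleon: 1119.73 / 133 = 8.419 MeV

8.42 MeV/nucleon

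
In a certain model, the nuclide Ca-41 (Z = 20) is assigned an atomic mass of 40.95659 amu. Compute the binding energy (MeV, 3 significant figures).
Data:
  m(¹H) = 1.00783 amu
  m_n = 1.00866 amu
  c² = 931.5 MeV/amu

Z = 20, so N = A − Z = 41 − 20 = 21.
Σm = 20·m(¹H) + 21·m_n = 20.15660 + 21.18186 = 41.33846 amu
The mass defect is 41.33846 − 40.95659 = 0.38187 amu.
Converting to energy: 0.38187 amu × 931.5 MeV/amu = 355.712 MeV

356 MeV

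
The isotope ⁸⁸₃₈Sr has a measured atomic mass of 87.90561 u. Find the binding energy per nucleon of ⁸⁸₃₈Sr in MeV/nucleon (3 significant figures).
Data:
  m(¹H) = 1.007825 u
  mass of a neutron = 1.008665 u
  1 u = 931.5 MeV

Z = 38, so N = A − Z = 88 − 38 = 50.
Σm = 38·m(¹H) + 50·m_n = 38.297350 + 50.433250 = 88.730600 u
Δm = 88.730600 − 87.90561 = 0.824990 u
Converting to energy: 0.824990 u × 931.5 MeV/u = 768.478 MeV
Per nucleon: 768.478 / 88 = 8.733 MeV

8.73 MeV/nucleon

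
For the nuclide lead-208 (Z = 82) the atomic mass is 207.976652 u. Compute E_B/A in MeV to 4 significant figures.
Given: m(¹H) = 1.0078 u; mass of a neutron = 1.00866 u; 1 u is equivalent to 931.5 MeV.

With 82 protons and 126 neutrons (A = 208):
Total constituent mass: 82 × 1.0078 + 126 × 1.00866 = 209.73076 u
Δm = 209.73076 − 207.976652 = 1.754108 u
Converting to energy: 1.754108 u × 931.5 MeV/u = 1633.95 MeV
BE/A = 1633.95 MeV / 208 = 7.856 MeV/nucleon

7.856 MeV/nucleon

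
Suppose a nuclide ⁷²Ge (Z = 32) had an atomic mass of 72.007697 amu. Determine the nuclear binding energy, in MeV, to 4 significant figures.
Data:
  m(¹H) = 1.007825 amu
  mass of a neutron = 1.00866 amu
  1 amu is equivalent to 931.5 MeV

548.7 MeV

Total constituent mass: 32 × 1.007825 + 40 × 1.00866 = 72.596800 amu
Mass defect Δm = 72.596800 − 72.007697 = 0.589103 amu
Binding energy = Δm·c² = 0.589103 × 931.5 MeV/amu = 548.749 MeV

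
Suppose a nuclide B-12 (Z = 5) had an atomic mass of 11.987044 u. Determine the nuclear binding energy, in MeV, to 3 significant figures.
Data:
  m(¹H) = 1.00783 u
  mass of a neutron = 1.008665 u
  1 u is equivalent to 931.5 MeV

The nucleus contains 5 protons and 12 − 5 = 7 neutrons.
Mass of separated nucleons = 5(1.00783) + 7(1.008665) = 5.03915 + 7.060655 = 12.099805 u
Δm = 12.099805 − 11.987044 = 0.112761 u
Binding energy = Δm·c² = 0.112761 × 931.5 MeV/u = 105.037 MeV

105 MeV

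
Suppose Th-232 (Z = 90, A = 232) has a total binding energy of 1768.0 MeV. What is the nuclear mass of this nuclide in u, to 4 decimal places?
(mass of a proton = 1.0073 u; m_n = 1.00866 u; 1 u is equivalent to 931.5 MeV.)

Mass defect = 1768.0 MeV / (931.5 MeV/u) = 1.898014 u
Constituent mass = 90(1.0073) + 142(1.00866) = 233.88672 u
Nuclear mass = 233.88672 − 1.898014 = 231.988706 u ≈ 231.9887 u (to 4 decimal places)

231.9887 u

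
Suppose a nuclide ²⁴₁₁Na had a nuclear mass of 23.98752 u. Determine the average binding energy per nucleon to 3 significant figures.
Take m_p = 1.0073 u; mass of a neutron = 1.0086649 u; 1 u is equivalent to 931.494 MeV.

7.97 MeV/nucleon

The nucleus contains 11 protons and 24 − 11 = 13 neutrons.
Total constituent mass: 11 × 1.0073 + 13 × 1.0086649 = 24.1929437 u
Δm = 24.1929437 − 23.98752 = 0.2054237 u
E_B = 0.2054237 × 931.494 = 191.351 MeV
BE/A = 191.351 MeV / 24 = 7.973 MeV/nucleon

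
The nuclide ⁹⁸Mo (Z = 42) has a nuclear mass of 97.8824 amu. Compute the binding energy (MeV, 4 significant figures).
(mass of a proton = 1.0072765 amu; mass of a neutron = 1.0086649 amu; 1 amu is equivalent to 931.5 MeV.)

846.2 MeV

Σm = 42·m_p + 56·m_n = 42.3056130 + 56.4852344 = 98.7908474 amu
Δm = 98.7908474 − 97.8824 = 0.9084474 amu
Binding energy = Δm·c² = 0.9084474 × 931.5 MeV/amu = 846.219 MeV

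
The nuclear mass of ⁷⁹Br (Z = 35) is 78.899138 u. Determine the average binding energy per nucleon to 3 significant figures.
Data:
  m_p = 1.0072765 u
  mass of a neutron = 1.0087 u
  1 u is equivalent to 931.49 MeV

8.71 MeV/nucleon

Z = 35, so N = A − Z = 79 − 35 = 44.
Mass of separated nucleons = 35(1.0072765) + 44(1.0087) = 35.2546775 + 44.3828 = 79.6374775 u
The mass defect is 79.6374775 − 78.899138 = 0.7383395 u.
E_B = 0.7383395 × 931.49 = 687.756 MeV
Per nucleon: 687.756 / 79 = 8.706 MeV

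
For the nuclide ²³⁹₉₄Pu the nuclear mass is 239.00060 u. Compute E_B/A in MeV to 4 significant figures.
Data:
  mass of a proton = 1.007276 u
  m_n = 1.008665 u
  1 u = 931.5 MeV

7.560 MeV/nucleon

The nucleus contains 94 protons and 239 − 94 = 145 neutrons.
Total constituent mass: 94 × 1.007276 + 145 × 1.008665 = 240.940369 u
The mass defect is 240.940369 − 239.00060 = 1.939769 u.
Converting to energy: 1.939769 u × 931.5 MeV/u = 1806.89 MeV
Dividing by A = 239 gives 7.560 MeV per nucleon.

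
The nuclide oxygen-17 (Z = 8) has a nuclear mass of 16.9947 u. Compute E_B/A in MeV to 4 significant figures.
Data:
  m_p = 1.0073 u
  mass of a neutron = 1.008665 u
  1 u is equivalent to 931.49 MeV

Σm = 8·m_p + 9·m_n = 8.0584 + 9.077985 = 17.136385 u
The mass defect is 17.136385 − 16.9947 = 0.141685 u.
E_B = 0.141685 × 931.49 = 131.978 MeV
BE/A = 131.978 MeV / 17 = 7.763 MeV/nucleon

7.763 MeV/nucleon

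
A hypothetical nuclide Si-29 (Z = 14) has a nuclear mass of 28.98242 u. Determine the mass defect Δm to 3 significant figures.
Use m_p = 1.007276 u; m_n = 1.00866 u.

0.249 u

Z = 14, so N = A − Z = 29 − 14 = 15.
Mass of separated nucleons = 14(1.007276) + 15(1.00866) = 14.101864 + 15.12990 = 29.231764 u
The mass defect is 29.231764 − 28.98242 = 0.249344 u.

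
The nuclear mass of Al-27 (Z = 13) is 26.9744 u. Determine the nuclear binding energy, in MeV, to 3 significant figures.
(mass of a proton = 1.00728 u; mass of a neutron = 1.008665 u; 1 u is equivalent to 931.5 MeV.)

225 MeV

Mass of separated nucleons = 13(1.00728) + 14(1.008665) = 13.09464 + 14.121310 = 27.215950 u
Δm = 27.215950 − 26.9744 = 0.241550 u
E_B = 0.241550 × 931.5 = 225.004 MeV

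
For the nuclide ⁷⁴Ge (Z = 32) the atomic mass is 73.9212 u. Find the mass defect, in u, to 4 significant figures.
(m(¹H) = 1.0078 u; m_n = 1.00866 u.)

With 32 protons and 42 neutrons (A = 74):
Total constituent mass: 32 × 1.0078 + 42 × 1.00866 = 74.61332 u
Mass defect Δm = 74.61332 − 73.9212 = 0.69212 u

0.6921 u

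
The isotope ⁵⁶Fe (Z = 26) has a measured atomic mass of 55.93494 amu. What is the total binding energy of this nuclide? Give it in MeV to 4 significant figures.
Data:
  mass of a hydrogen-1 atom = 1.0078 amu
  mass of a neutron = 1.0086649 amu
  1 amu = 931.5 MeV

491.7 MeV

Total constituent mass: 26 × 1.0078 + 30 × 1.0086649 = 56.4627470 amu
The mass defect is 56.4627470 − 55.93494 = 0.5278070 amu.
E_B = 0.5278070 × 931.5 = 491.652 MeV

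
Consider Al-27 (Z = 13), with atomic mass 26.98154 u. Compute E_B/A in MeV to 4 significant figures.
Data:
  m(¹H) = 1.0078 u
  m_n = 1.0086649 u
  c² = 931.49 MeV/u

8.320 MeV/nucleon

Total constituent mass: 13 × 1.0078 + 14 × 1.0086649 = 27.2227086 u
Mass defect Δm = 27.2227086 − 26.98154 = 0.2411686 u
Binding energy = Δm·c² = 0.2411686 × 931.49 MeV/u = 224.646 MeV
BE/A = 224.646 MeV / 27 = 8.320 MeV/nucleon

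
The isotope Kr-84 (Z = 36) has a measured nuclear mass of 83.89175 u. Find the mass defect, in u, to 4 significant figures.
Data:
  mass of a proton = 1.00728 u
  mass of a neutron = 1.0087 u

Σm = 36·m_p + 48·m_n = 36.26208 + 48.4176 = 84.67968 u
Mass defect Δm = 84.67968 − 83.89175 = 0.78793 u

0.7879 u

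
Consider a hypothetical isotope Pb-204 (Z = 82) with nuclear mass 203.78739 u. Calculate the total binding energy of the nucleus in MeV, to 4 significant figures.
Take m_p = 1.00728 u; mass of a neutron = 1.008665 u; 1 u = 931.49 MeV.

The nucleus contains 82 protons and 204 − 82 = 122 neutrons.
Σm = 82·m_p + 122·m_n = 82.59696 + 123.057130 = 205.654090 u
The mass defect is 205.654090 − 203.78739 = 1.866700 u.
Converting to energy: 1.866700 u × 931.49 MeV/u = 1738.81 MeV

1739 MeV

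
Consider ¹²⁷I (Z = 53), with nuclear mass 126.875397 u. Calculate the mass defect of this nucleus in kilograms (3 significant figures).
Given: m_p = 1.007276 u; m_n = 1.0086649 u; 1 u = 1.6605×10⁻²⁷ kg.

Z = 53, so N = A − Z = 127 − 53 = 74.
Σm = 53·m_p + 74·m_n = 53.385628 + 74.6412026 = 128.0268306 u
Mass defect Δm = 128.0268306 − 126.875397 = 1.1514336 u
In SI units: 1.1514336 u × 1.6605×10⁻²⁷ kg/u = 1.9120e-27 kg

1.91e-27 kg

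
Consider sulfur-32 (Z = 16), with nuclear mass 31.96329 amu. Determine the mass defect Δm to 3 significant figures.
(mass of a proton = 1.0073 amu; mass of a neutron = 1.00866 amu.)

The nucleus contains 16 protons and 32 − 16 = 16 neutrons.
Total constituent mass: 16 × 1.0073 + 16 × 1.00866 = 32.25536 amu
The mass defect is 32.25536 − 31.96329 = 0.29207 amu.

0.292 amu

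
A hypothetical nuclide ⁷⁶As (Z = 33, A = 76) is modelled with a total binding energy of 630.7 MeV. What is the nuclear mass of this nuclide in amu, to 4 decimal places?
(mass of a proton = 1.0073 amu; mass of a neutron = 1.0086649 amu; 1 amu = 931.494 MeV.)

75.9364 amu

Mass defect = 630.7 MeV / (931.494 MeV/amu) = 0.677084 amu
Constituent mass = 33(1.0073) + 43(1.0086649) = 76.6134907 amu
Nuclear mass = 76.6134907 − 0.677084 = 75.9364067 amu ≈ 75.9364 amu (to 4 decimal places)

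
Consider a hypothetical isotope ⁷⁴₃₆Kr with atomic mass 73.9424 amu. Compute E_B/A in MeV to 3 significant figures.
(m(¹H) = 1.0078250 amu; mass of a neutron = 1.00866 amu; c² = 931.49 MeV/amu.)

With 36 protons and 38 neutrons (A = 74):
Σm = 36·m(¹H) + 38·m_n = 36.2817000 + 38.32908 = 74.6107800 amu
Δm = 74.6107800 − 73.9424 = 0.6683800 amu
E_B = 0.6683800 × 931.49 = 622.589 MeV
Per nucleon: 622.589 / 74 = 8.413 MeV

8.41 MeV/nucleon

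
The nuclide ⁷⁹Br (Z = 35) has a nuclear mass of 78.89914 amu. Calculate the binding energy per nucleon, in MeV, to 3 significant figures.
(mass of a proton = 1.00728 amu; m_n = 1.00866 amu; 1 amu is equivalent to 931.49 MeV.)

8.69 MeV/nucleon

With 35 protons and 44 neutrons (A = 79):
Total constituent mass: 35 × 1.00728 + 44 × 1.00866 = 79.63584 amu
The mass defect is 79.63584 − 78.89914 = 0.73670 amu.
E_B = 0.73670 × 931.49 = 686.229 MeV
BE/A = 686.229 MeV / 79 = 8.686 MeV/nucleon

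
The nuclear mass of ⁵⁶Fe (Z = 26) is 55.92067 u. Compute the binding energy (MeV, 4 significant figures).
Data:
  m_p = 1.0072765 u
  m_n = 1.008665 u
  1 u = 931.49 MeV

492.3 MeV

With 26 protons and 30 neutrons (A = 56):
Σm = 26·m_p + 30·m_n = 26.1891890 + 30.259950 = 56.4491390 u
The mass defect is 56.4491390 − 55.92067 = 0.5284690 u.
Binding energy = Δm·c² = 0.5284690 × 931.49 MeV/u = 492.264 MeV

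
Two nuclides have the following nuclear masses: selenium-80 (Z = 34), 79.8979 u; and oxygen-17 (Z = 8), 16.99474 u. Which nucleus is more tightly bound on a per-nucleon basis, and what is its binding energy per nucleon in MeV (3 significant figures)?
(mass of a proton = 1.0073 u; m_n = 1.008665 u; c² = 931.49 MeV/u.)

selenium-80: Σm = 34(1.0073) + 46(1.008665) = 80.646790 u; Δm = 0.748890 u; E_B = 697.58 MeV; E_B/A = 8.720 MeV
oxygen-17: Σm = 8(1.0073) + 9(1.008665) = 17.136385 u; Δm = 0.141645 u; E_B = 131.94 MeV; E_B/A = 7.761 MeV
selenium-80 has the higher binding energy per nucleon, so it is the more tightly bound nucleus.

selenium-80; 8.72 MeV/nucleon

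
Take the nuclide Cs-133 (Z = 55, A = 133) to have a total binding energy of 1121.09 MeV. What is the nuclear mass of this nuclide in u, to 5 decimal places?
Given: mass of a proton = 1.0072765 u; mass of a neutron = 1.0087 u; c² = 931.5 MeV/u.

132.87528 u

Mass defect = 1121.09 MeV / (931.5 MeV/u) = 1.2035319 u
Constituent mass = 55(1.0072765) + 78(1.0087) = 134.0788075 u
Nuclear mass = 134.0788075 − 1.2035319 = 132.8752756 u ≈ 132.87528 u (to 5 decimal places)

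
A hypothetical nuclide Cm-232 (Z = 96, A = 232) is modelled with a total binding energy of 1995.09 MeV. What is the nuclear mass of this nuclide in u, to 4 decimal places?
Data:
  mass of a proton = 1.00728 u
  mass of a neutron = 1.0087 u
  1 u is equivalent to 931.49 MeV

Mass defect = 1995.09 MeV / (931.49 MeV/u) = 2.141827 u
Constituent mass = 96(1.00728) + 136(1.0087) = 233.88208 u
Nuclear mass = 233.88208 − 2.141827 = 231.740253 u ≈ 231.7403 u (to 4 decimal places)

231.7403 u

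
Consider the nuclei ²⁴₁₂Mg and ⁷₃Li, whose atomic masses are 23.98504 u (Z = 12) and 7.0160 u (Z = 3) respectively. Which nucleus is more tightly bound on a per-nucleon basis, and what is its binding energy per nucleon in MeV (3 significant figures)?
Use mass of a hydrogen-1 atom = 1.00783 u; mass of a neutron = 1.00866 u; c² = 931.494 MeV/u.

²⁴₁₂Mg; 8.26 MeV/nucleon

²⁴₁₂Mg: Σm = 12(1.00783) + 12(1.00866) = 24.19788 u; Δm = 0.21284 u; E_B = 198.26 MeV; E_B/A = 8.261 MeV
⁷₃Li: Σm = 3(1.00783) + 4(1.00866) = 7.05813 u; Δm = 0.04213 u; E_B = 39.244 MeV; E_B/A = 5.606 MeV
²⁴₁₂Mg has the higher binding energy per nucleon, so it is the more tightly bound nucleus.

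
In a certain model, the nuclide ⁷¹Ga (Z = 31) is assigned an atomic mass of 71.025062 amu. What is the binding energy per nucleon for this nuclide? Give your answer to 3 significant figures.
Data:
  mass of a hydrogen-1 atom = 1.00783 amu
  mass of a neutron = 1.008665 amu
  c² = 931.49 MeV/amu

7.40 MeV/nucleon

With 31 protons and 40 neutrons (A = 71):
Mass of separated nucleons = 31(1.00783) + 40(1.008665) = 31.24273 + 40.346600 = 71.589330 amu
Mass defect Δm = 71.589330 − 71.025062 = 0.564268 amu
Converting to energy: 0.564268 amu × 931.49 MeV/amu = 525.610 MeV
Dividing by A = 71 gives 7.403 MeV per nucleon.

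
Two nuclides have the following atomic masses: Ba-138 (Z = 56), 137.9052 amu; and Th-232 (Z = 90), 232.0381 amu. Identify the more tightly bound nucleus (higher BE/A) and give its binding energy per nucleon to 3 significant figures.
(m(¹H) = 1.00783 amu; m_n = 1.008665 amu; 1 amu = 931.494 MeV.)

Ba-138: Σm = 56(1.00783) + 82(1.008665) = 139.149010 amu; Δm = 1.243810 amu; E_B = 1158.6 MeV; E_B/A = 8.396 MeV
Th-232: Σm = 90(1.00783) + 142(1.008665) = 233.935130 amu; Δm = 1.897030 amu; E_B = 1767.1 MeV; E_B/A = 7.617 MeV
Ba-138 has the higher binding energy per nucleon, so it is the more tightly bound nucleus.

Ba-138; 8.40 MeV/nucleon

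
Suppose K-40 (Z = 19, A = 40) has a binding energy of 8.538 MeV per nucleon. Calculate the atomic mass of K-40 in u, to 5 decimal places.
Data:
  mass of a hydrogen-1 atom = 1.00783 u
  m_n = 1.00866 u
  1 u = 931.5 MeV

39.96400 u

Total binding energy = 40 × 8.538 = 341.520 MeV
Mass defect = 341.520 MeV / (931.5 MeV/u) = 0.3666345 u
Constituent mass = 19(1.00783) + 21(1.00866) = 40.33063 u
Atomic mass = 40.33063 − 0.3666345 = 39.9639955 u ≈ 39.96400 u (to 5 decimal places)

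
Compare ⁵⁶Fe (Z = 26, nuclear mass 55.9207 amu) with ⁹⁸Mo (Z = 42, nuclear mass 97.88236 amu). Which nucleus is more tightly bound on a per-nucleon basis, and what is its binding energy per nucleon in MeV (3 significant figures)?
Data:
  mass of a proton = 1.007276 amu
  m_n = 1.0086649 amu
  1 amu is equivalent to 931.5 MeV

⁵⁶Fe; 8.79 MeV/nucleon

⁵⁶Fe: Σm = 26(1.007276) + 30(1.0086649) = 56.4491230 amu; Δm = 0.5284230 amu; E_B = 492.23 MeV; E_B/A = 8.790 MeV
⁹⁸Mo: Σm = 42(1.007276) + 56(1.0086649) = 98.7908264 amu; Δm = 0.9084664 amu; E_B = 846.24 MeV; E_B/A = 8.635 MeV
⁵⁶Fe has the higher binding energy per nucleon, so it is the more tightly bound nucleus.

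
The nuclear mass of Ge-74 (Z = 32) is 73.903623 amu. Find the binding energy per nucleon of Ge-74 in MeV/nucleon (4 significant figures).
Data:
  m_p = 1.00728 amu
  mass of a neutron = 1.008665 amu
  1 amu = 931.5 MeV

Total constituent mass: 32 × 1.00728 + 42 × 1.008665 = 74.596890 amu
The mass defect is 74.596890 − 73.903623 = 0.693267 amu.
Converting to energy: 0.693267 amu × 931.5 MeV/amu = 645.778 MeV
Per nucleon: 645.778 / 74 = 8.727 MeV

8.727 MeV/nucleon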